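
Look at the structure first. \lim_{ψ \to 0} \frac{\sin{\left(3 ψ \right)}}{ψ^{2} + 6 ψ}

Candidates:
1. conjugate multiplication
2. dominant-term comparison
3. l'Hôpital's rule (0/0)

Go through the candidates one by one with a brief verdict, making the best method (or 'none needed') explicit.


Diagnosis: l'Hôpital's rule (0/0) — the 0/0 form at 0 is the signature situation for l'Hôpital's rule. The standard small-argument limits would also carry it; the rule is the systematic route.
- conjugate multiplication — no difference of divergent radicals appears, so rationalizing has nothing to cancel.
- dominant-term comparison — this is not a rational comparison of growth rates at infinity.
- l'Hôpital's rule (0/0) — applicable, and directly so.


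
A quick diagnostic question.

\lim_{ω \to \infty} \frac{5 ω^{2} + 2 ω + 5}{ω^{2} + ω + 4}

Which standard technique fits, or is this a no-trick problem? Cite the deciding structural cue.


Method: dominant-term comparison — at large ω only the top-degree terms survive; compare the leading terms and the limit falls out. As a single quotient, the ∞/∞ shape would yield to repeated differentiation as well — the growth comparison gets there in one look.


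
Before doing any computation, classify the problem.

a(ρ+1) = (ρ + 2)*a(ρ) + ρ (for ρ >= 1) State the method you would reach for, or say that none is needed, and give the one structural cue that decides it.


Verdict: a summation factor — it is first-order linear but the coefficient ρ + 2 depends on the index, so multiply through by a summation factor to telescope it.


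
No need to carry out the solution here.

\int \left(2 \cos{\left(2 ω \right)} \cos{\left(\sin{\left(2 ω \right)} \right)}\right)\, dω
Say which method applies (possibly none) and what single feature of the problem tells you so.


Diagnosis: u-substitution — spotting that 2 \cos{\left(2 ω \right)} is a constant multiple of the derivative of \sin{\left(2 ω \right)} is the key observation — substitute u = \sin{\left(2 ω \right)} and the integral becomes one-dimensional in u.


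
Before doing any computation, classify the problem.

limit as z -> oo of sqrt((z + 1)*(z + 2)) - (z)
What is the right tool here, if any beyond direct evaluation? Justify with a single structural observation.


Verdict: conjugate multiplication — neither sqrt((z + 1)*(z + 2)) nor z converges alone, so rewrite their difference as a conjugate-rationalized quotient first.


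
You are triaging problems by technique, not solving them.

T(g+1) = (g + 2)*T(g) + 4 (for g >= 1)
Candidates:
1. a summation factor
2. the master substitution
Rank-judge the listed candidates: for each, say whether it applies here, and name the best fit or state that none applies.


Diagnosis: a summation factor — one step of memory with a weight g + 2 that changes as the index grows — the summation-factor construction is built for this.
- a summation factor: applicable, and directly so.
- the master substitution: there is no divide-the-index recursive argument.


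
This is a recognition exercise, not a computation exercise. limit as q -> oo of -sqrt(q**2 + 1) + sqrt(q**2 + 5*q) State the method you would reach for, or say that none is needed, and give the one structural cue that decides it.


Diagnosis: conjugate multiplication — the difference sqrt(q**2 + 5*q) - sqrt(q**2 + 1) is an ∞ − ∞ stalemate; its conjugate partner breaks the tie.


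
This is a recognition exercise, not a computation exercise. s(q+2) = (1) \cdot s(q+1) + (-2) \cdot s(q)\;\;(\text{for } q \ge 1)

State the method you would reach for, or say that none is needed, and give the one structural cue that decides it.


Method: the characteristic-root method — fixed numeric weights on consecutive terms and no forcing term added: the root method in its home territory.


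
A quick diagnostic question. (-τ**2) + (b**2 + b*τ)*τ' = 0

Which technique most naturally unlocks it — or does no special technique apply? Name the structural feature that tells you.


Best approach: the homogeneous substitution — the slope is degree-zero homogeneous: the ratio substitution v = τ/b collapses it. With the right rearrangement (exchanging the roles of the variables where needed), this also fits a Bernoulli template; the homogeneous substitution reads the structure directly.


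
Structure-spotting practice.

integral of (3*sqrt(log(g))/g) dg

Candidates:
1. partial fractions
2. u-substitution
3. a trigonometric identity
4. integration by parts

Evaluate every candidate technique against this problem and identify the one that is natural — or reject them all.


Best approach: u-substitution — collected, the integrand has one factor that is, up to a constant, the derivative of an inner expression the rest depends on — substitute for that inner expression.
- partial fractions: the expression is not a ratio of polynomials that decomposes further.
- u-substitution: applicable, and directly so.
- a trigonometric identity — there is no trigonometric structure at all — the integrand carries no sine or cosine to rewrite.
- integration by parts — no split into a nonconstant polynomial times one of the standard kernels — exp, sine, or cosine of a linear argument, or a logarithm — applies here.


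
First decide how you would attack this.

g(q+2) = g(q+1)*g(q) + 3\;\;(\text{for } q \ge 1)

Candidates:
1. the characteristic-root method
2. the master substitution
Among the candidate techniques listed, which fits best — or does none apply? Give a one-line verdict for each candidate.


Diagnosis: no special technique — each new value is a nonlinear function of earlier ones — scaling arguments and superposition both fail.
- the characteristic-root method: the recursion is nonlinear in the sequence values, so no linear-modes ansatz applies.
- the master substitution — with no divided-index recursive call, reindexing by powers of a base buys nothing.


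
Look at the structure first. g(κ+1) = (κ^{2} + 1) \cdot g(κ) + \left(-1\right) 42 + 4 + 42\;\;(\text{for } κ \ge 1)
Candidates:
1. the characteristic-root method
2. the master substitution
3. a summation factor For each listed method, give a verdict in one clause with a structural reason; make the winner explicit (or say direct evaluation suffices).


Method: a summation factor — with the index-dependent coefficient κ^{2} + 1, dividing by the cumulative product turns the left side into a pure difference.
- the characteristic-root method: an index-dependent weight blocks the pure exponential ansatz.
- the master substitution — there is no divide-the-index recursive argument.
- a summation factor: yes — fits the structure here.


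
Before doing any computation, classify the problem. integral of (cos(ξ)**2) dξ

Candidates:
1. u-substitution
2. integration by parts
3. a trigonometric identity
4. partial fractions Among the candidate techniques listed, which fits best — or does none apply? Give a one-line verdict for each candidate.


Technique: a trigonometric identity — the even exponent on cos(ξ)**2 signals one move: rewrite via cos of the doubled angle.
- u-substitution: no subexpression of the integrand serves as a whole-integral substitution inner — individual terms may offer their own, but none carries its derivative as a factor of the full integrand; a working change of variable would have to be constructed from outside the expression.
- integration by parts: not the fit here: there is no polynomial factor to ladder down — parts can still close the trigonometric product by recursion, though the identity rewrite is the direct route.
- a trigonometric identity: applicable, and directly so.
- partial fractions — the expression is not a ratio of polynomials that decomposes further.


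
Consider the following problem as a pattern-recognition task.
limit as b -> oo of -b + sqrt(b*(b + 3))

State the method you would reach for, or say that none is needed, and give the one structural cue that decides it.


Diagnosis: conjugate multiplication — divergence minus divergence hides a finite answer — expose it by pairing sqrt(b*(b + 3)) - b with its conjugate.


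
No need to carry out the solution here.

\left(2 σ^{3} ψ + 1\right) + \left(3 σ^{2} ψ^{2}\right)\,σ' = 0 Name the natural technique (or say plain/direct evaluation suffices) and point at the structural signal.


Best approach: the exact-equation method — because the two cross partials coincide, the form is conservative as written — recover its potential in (ψ, σ).


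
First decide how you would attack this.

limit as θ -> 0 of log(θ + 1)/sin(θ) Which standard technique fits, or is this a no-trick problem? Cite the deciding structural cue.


Method: l'Hôpital's rule (0/0) — substituting 0 gives 0 over 0; differentiate top and bottom once and re-evaluate. Expanding numerator and denominator to first order gives the same value — the rule automates exactly that.


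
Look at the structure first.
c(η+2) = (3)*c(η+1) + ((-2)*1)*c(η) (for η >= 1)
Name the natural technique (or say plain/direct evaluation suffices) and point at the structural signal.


Best approach: the characteristic-root method — this is the constant-coefficient homogeneous case — the whole solution in η reduces to a polynomial's roots.


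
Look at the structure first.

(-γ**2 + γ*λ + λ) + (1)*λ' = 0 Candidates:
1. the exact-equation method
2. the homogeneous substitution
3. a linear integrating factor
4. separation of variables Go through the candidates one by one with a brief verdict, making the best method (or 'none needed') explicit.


Diagnosis: a linear integrating factor — the unknown enters only to the first power against a nonzero forcing term — the integrating-factor template applies directly.
- the exact-equation method — exactness fails on the nose — the mixed partials do not match.
- the homogeneous substitution — rescaling both variables together changes the slope, so no ratio substitution collapses it.
- a linear integrating factor — applies; the problem has the shape this method handles.
- separation of variables: no algebra isolates the independent variable on one side and the unknown on the other.


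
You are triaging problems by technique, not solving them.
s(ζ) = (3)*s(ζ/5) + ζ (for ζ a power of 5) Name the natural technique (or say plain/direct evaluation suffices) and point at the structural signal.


Best approach: the master substitution — index division is the fingerprint: ζ/5 in the recursive call means substitute ζ = 5^m.


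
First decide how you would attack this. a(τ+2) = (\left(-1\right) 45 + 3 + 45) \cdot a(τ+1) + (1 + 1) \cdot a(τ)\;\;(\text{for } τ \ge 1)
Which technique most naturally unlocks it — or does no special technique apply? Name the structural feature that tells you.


Diagnosis: the characteristic-root method — shift-invariance with fixed coefficients calls for exponential trials; the characteristic polynomial finds every r^τ.


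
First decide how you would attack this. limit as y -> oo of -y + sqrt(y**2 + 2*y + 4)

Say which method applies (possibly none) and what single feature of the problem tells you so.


Best approach: conjugate multiplication — divergence minus divergence hides a finite answer — expose it by pairing sqrt(y**2 + 2*y + 4) - y with its conjugate.


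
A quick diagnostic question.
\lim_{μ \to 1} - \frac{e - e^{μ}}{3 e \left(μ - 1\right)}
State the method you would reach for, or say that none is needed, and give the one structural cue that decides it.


Method: l'Hôpital's rule (0/0) — plug in 1: top and bottom both hit zero, so differentiate each and retry. A first-order expansion at the point is an equally standard path; the rule packages it.


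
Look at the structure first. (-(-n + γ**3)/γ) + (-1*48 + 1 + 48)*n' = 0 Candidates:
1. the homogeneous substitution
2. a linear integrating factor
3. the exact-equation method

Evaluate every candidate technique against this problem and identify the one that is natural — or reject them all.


Diagnosis: a linear integrating factor — the unknown enters only to the first power against a nonzero forcing term — the integrating-factor template applies directly.
- the homogeneous substitution: the slope changes under joint rescaling, failing the degree-zero test.
- a linear integrating factor — yes, a natural case for it.
- the exact-equation method: the mixed partial derivatives differ, so the left side is not a total differential.


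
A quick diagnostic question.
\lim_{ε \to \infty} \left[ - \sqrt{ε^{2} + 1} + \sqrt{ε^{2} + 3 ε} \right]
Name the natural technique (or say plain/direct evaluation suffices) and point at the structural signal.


Best approach: conjugate multiplication — this difference gives up after one conjugate multiplication — the radical structure cancels against its conjugate.


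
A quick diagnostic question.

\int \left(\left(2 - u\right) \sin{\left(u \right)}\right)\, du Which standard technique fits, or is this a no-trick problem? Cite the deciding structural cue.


Diagnosis: integration by parts — differentiate 2 - u, integrate \sin{\left(u \right)}: each pass lowers the polynomial degree, so parts terminates.


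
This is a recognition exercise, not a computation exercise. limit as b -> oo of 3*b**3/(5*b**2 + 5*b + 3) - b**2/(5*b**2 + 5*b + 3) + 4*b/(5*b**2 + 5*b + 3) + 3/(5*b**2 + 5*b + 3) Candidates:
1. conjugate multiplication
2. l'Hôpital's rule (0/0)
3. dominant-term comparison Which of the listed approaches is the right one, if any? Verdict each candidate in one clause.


Technique: dominant-term comparison — growth-rate triage: the leading powers of b decide the limit, everything else is noise.
- conjugate multiplication — the conjugate move applies to radical differences, which this is not.
- l'Hôpital's rule (0/0) — no 0/0 form appears: written as one quotient, top and bottom both grow without bound, and the ratio is decided by their leading terms.
- dominant-term comparison: applies; the problem has the shape this method handles.


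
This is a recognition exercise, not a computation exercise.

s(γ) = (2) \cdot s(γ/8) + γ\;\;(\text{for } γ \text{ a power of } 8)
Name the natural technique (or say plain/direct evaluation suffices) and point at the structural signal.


Verdict: the master substitution — the argument shrinks by the factor 8, so measure the index on a logarithmic scale and the recursion becomes a shift.


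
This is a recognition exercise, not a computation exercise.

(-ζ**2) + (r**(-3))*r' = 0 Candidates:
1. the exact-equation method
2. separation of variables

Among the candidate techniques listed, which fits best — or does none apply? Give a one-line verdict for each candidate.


Verdict: separation of variables — all dependence on the two variables factors apart, the defining separable shape.
- the exact-equation method: with no real cross-dependence between the variables, the exact-equation machinery is a detour rather than the natural reading.
- separation of variables: yes, a natural case for it.


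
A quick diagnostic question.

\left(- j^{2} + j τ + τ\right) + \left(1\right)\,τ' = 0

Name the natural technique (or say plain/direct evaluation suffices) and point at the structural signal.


Verdict: a linear integrating factor — the unknown enters only to the first power against a nonzero forcing term — the integrating-factor template applies directly.


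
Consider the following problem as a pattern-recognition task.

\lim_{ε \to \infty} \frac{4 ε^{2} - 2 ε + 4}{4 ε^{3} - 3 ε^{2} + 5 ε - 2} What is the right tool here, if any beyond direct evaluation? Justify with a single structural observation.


Diagnosis: dominant-term comparison — growth-rate triage: the leading powers of ε decide the limit, everything else is noise. As a single quotient, the ∞/∞ shape would yield to repeated differentiation as well — the growth comparison gets there in one look.


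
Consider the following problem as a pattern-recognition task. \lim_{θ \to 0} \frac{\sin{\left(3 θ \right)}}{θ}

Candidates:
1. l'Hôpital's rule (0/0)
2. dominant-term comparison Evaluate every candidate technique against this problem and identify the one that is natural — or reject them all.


Diagnosis: l'Hôpital's rule (0/0) — numerator and denominator both vanish at 0 — a genuine 0/0 form, which is exactly when l'Hôpital applies. Known elementary limits would finish this too — the rule just bypasses the case analysis.
- l'Hôpital's rule (0/0): applies; the problem has the shape this method handles.
- dominant-term comparison: this limit is not decided by comparing polynomial growth at infinity.


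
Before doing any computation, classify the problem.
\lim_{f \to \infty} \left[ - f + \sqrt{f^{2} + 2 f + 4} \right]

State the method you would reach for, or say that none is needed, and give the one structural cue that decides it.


Best approach: conjugate multiplication — the difference \sqrt{f^{2} + 2 f + 4} - f is an ∞ − ∞ stalemate; its conjugate partner breaks the tie.


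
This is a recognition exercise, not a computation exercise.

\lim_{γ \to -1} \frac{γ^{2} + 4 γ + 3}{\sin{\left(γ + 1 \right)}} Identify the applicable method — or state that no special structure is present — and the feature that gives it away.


Best approach: l'Hôpital's rule (0/0) — the 0/0 form at -1 is the signature situation for l'Hôpital's rule. One could equally expand both pieces locally and compare leading terms; the rule does that in one stroke.


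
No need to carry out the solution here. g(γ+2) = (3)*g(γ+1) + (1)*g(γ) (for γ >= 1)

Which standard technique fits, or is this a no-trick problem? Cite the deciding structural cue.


Technique: the characteristic-root method — try a geometric ansatz r^γ: constant coefficients turn the recurrence into one polynomial equation in r.


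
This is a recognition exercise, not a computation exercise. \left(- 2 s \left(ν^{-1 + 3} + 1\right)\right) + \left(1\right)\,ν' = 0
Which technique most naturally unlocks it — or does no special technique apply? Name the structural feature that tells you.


Method: separation of variables — solved for the derivative, the right side splits multiplicatively into a function of each variable alone — divide and integrate each side.


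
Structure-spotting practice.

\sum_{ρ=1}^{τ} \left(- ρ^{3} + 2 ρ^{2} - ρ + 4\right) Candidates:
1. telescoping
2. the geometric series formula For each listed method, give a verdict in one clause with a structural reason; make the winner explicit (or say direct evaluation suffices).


Technique: no special technique — recognize the absence of structure: constant-multiple powers of ρ summed plainly, no special method required.
- telescoping — computed from the summand as displayed, the partial sums build up without the pairwise collapse telescoping exploits.
- the geometric series formula — consecutive terms are not related by a fixed multiplier.


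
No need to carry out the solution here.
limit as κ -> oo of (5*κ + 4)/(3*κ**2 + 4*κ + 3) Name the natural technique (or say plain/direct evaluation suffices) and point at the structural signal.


Method: dominant-term comparison — at large κ only the top-degree terms survive; compare the leading terms and the limit falls out. Differentiating the expression as a single quotient would eventually settle it as well; matching dominant growth settles it immediately.


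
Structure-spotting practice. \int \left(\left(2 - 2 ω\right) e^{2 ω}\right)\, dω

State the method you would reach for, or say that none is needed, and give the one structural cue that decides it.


Best approach: integration by parts — the integrand splits as 2 - 2 ω times e^{2 ω} — repeatedly differentiating the polynomial part kills it, which is the parts ladder.


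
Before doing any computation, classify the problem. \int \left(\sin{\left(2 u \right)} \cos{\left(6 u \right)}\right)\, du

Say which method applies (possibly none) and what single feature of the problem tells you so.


Technique: a trigonometric identity — \sin{\left(2 u \right)} \cos{\left(6 u \right)} is a beat pattern — rewrite the product as a sum of single-frequency waves before integrating.


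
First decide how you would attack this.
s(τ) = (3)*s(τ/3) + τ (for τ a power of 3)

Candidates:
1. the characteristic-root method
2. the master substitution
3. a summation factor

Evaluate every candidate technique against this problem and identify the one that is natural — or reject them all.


Technique: the master substitution — the index is divided (τ/3), not shifted — substitute τ = 3^m to straighten it into a shift recurrence.
- the characteristic-root method — the recursion divides its index rather than shifting it — outside the constant-shift family the root method covers.
- the master substitution: a fit — the right tool for this form.
- a summation factor: the recursion divides its index rather than shifting it — there is no previous-term chain for a summation factor to telescope.


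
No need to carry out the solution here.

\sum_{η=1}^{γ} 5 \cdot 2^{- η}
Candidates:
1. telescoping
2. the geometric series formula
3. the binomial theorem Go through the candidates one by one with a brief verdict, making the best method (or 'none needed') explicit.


Verdict: the geometric series formula — consecutive terms stand in a fixed index-free ratio — the geometric sum formula closes it.
- telescoping: neither a shifted-difference shape nor integer-spaced poles are present.
- the geometric series formula — yes — fits the structure here.
- the binomial theorem: the terms do not reassemble into a binomial power.


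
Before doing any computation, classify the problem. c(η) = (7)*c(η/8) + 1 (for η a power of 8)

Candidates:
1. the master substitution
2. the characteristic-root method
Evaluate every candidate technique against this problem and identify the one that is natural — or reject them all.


Technique: the master substitution — the argument contracts 8-fold per step: reindex η exponentially and solve the linear recurrence in the new index.
- the master substitution: yes, a natural case for it.
- the characteristic-root method — a divided-index call is not the fixed-shift linear shape that characteristic roots solve.


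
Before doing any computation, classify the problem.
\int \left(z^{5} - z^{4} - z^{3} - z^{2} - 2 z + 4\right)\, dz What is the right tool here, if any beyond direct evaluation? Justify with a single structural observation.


Verdict: no special technique — scan for structure and find none: constant multiples of powers of z, integrate directly.


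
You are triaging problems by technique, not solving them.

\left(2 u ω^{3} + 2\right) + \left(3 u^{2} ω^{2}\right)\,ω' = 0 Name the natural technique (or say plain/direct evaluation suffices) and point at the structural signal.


Method: the exact-equation method — d/dω of 2 u ω^{3} + 2 equals d/du of 3 u^{2} ω^{2}: the form is a total differential of one potential — integrate it exactly.


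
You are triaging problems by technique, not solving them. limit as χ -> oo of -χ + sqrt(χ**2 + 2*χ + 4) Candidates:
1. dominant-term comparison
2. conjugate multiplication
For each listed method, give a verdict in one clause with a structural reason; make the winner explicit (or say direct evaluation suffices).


Best approach: conjugate multiplication — sqrt(χ**2 + 2*χ + 4) and χ both blow up, but their difference is tame once the conjugate rationalizes it.
- dominant-term comparison: this limit is not decided by comparing polynomial growth at infinity.
- conjugate multiplication: yes, a natural case for it.


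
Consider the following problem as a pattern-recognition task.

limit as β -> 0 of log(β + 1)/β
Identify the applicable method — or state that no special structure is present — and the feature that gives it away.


Verdict: l'Hôpital's rule (0/0) — substituting 0 gives 0 over 0; differentiate top and bottom once and re-evaluate. A first-order expansion at the point is an equally standard path; the rule packages it.


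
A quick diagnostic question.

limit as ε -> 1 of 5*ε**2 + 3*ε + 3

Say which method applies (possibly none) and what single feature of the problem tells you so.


Diagnosis: no special technique — no vanishing denominator and no indeterminate clash at the point — evaluation is immediate.


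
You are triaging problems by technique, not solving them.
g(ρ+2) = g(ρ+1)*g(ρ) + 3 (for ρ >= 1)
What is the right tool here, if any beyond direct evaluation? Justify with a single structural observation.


Verdict: no special technique — once the recursion is nonlinear, characteristic roots, master substitutions, and summation factors are all off the table.


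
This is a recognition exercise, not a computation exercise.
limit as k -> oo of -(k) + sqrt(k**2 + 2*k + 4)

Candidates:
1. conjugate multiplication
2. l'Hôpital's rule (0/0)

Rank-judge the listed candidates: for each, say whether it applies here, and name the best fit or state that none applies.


Method: conjugate multiplication — an infinity-minus-infinity difference with a surviving radical — multiply by the conjugate to cancel the divergence.
- conjugate multiplication — yes, a natural case for it.
- l'Hôpital's rule (0/0) — substitution produces ∞ − ∞ rather than a vanishing quotient; the rule needs a 0/0 ratio to act on.


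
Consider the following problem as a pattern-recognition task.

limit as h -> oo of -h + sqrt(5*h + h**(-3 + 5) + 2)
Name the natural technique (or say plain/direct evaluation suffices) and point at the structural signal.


Technique: conjugate multiplication — this difference gives up after one conjugate multiplication — the radical structure cancels against its conjugate.


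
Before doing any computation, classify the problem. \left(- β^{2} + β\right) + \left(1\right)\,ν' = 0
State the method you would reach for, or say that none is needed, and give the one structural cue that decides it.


Technique: no special technique — solved for the derivative, ν never appears on the right — this is a direct integration in β, not a differential-equations problem at heart.


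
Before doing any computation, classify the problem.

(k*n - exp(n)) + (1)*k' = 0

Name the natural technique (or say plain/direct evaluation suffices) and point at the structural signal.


Method: a linear integrating factor — k appears only to the first power with coefficient n — the classic integrating-factor setup.


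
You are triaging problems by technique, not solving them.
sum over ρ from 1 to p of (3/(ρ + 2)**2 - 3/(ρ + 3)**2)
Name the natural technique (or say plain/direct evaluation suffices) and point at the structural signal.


Diagnosis: telescoping — each term adds 3/(ρ + 2)**2 and subtracts the same expression advanced one index; that subtracted piece cancels against the next term's added copy — only the boundary terms survive.


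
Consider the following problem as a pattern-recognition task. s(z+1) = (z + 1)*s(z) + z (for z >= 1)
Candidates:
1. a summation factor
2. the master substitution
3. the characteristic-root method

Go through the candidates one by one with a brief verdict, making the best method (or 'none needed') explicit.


Verdict: a summation factor — first-order linear but the coefficient z + 1 moves with the index — divide by the cumulative product and telescope.
- a summation factor: yes — fits the structure here.
- the master substitution — this is shift-type recursion, outside the divide-and-conquer template.
- the characteristic-root method: the coefficients change with the index, which the root method cannot absorb.


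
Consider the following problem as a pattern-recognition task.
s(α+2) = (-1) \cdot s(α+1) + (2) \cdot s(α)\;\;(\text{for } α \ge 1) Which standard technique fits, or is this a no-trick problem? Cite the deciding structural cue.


Technique: the characteristic-root method — shift-invariance with fixed coefficients calls for exponential trials; the characteristic polynomial finds every r^α.


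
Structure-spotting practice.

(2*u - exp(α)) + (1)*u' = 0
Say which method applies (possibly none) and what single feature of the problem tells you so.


Verdict: a linear integrating factor — linear in the unknown with genuine forcing: multiply through by the exponential of the integrated coefficient and the left side closes into one derivative.


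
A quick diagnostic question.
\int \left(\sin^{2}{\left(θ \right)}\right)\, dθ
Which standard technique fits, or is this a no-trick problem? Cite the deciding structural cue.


Best approach: a trigonometric identity — \sin^{2}{\left(θ \right)} calls for power reduction: rewrite via double angles before any antiderivative is attempted.


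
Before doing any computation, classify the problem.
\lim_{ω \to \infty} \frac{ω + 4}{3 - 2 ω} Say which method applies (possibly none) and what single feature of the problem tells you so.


Diagnosis: dominant-term comparison — divide by the highest power of ω present: lower-order terms vanish and the dominant ratio remains. l'Hôpital's at-infinity variant applies to the expression viewed as a single quotient; the leading-term comparison is the direct route.


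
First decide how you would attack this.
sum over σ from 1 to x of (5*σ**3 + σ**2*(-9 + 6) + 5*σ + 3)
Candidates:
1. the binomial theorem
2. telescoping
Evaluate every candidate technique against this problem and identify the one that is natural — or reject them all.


Verdict: no special technique — no ratio, no shift structure, no binomial pattern: sum the constant-multiple powers of σ with known formulas.
- the binomial theorem: no binomial coefficients pair up with complementary powers here.
- telescoping — the terms as presented offer no neighboring cancellation — a telescoping rewrite may exist, but the displayed structure does not hand one over.


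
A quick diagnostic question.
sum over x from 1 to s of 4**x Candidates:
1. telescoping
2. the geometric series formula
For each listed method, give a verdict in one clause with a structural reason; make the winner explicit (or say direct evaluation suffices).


Method: the geometric series formula — each summand is the previous one scaled by 4; that constant multiplier is itself the geometric structure.
- telescoping: the summand is not presented as a shifted difference — a telescoping rewrite may exist, but the displayed structure does not offer one.
- the geometric series formula: applicable, and directly so.


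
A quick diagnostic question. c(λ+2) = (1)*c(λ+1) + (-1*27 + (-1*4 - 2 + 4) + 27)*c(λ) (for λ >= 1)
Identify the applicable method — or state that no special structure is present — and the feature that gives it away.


Diagnosis: the characteristic-root method — because shifting λ leaves the equation's coefficients unchanged, exponential trials reduce it to algebra.


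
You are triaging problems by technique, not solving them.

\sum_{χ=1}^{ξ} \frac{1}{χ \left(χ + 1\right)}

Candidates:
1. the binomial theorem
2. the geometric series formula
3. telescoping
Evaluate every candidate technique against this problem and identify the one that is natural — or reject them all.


Method: telescoping — \frac{1}{χ \left(χ + 1\right)} hides a difference of shifted reciprocals — decompose it and the middle of the sum vanishes.
- the binomial theorem — no binomial coefficients pair with matched powers.
- the geometric series formula — consecutive terms are not related by a fixed multiplier.
- telescoping: applicable, and directly so.


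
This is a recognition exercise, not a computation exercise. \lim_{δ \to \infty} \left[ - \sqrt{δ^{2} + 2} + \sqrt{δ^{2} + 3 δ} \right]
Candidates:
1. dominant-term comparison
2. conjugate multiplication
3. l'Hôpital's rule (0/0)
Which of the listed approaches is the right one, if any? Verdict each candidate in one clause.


Best approach: conjugate multiplication — divergence minus divergence hides a finite answer — expose it by pairing \sqrt{δ^{2} + 3 δ} - \sqrt{δ^{2} + 2} with its conjugate.
- dominant-term comparison — no ranking of term growth rates resolves the limit here.
- conjugate multiplication — applies; the problem has the shape this method handles.
- l'Hôpital's rule (0/0) — the expression is a difference driving to ∞ − ∞, not a 0/0 quotient — there is no ratio for the rule to differentiate.


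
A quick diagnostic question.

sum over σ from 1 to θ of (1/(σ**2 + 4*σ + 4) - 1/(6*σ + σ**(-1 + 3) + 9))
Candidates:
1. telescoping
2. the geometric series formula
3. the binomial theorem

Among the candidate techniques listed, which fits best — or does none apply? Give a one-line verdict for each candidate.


Technique: telescoping — consecutive terms evaluate one function at adjacent indices (1/(σ**2 + 4*σ + 4) is its current value): one term's tail is the next term's head, so the chain collapses.
- telescoping: applicable, and directly so.
- the geometric series formula: the term-to-term ratio drifts with the index — the one thing the geometric formula cannot absorb.
- the binomial theorem: no binomial coefficients pair with matched powers.


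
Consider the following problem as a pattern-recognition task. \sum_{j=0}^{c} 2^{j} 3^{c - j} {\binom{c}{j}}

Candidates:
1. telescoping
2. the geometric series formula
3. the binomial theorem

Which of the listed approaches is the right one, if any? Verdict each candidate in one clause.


Technique: the binomial theorem — the summand is term j of a binomial expansion in 2 and 3; the whole sum is a single power.
- telescoping: as presented, consecutive terms share no shifted copy to cancel against — no rewrite is on display to change that.
- the geometric series formula — there is no constant term-to-term ratio.
- the binomial theorem: yes, a natural case for it.


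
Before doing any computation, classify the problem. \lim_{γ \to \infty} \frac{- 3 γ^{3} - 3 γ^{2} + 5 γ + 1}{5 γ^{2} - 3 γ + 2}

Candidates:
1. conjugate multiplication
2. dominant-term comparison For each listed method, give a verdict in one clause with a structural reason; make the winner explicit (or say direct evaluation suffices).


Diagnosis: dominant-term comparison — at large γ only the top-degree terms survive; compare the leading terms and the limit falls out.
- conjugate multiplication: no difference of divergent radicals appears, so rationalizing has nothing to cancel.
- dominant-term comparison: yes, a natural case for it.


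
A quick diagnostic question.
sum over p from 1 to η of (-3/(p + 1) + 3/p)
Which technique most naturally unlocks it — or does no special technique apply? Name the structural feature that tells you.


Best approach: telescoping — consecutive terms evaluate one function at adjacent indices (3/p is its current value): one term's tail is the next term's head, so the chain collapses.


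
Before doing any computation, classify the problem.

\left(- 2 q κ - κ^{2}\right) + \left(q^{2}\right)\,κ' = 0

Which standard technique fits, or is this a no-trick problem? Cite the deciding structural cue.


Method: the homogeneous substitution — the slope's numerator and denominator share total degree; set v = κ/q and the equation drops to separable form. Rearranged, this also fits the Bernoulli template directly; the homogeneous substitution reads the structure without the rearrangement.


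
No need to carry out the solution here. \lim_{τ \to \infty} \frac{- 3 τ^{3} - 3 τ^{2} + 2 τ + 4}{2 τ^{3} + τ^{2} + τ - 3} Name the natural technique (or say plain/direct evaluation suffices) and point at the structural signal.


Verdict: dominant-term comparison — divide by the highest power of τ present: lower-order terms vanish and the dominant ratio remains. Viewed as a single quotient this is an ∞/∞ form — an at-infinity application of l'Hôpital's rule would also resolve it; comparing leading growth reads the answer without differentiating.


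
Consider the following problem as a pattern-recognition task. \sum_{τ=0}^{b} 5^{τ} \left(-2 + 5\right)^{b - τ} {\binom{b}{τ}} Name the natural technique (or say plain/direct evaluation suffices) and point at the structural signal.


Method: the binomial theorem — {\binom{b}{τ}} weighting matched powers of 5 and (-2 + 5) is the expanded form of (5 + (-2 + 5))^b — fold it back up.


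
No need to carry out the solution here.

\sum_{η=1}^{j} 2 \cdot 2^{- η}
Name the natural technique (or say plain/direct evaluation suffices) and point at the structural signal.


Best approach: the geometric series formula — consecutive terms stand in a fixed index-free ratio — the geometric sum formula closes it.


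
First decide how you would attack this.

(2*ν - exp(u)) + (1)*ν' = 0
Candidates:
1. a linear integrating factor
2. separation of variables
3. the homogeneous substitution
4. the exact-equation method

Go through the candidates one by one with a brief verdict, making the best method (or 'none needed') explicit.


Verdict: a linear integrating factor — first power of ν, nonzero forcing: the integrating-factor recipe applies verbatim with p = 2.
- a linear integrating factor — yes, a natural case for it.
- separation of variables — no algebra isolates the independent variable on one side and the unknown on the other.
- the homogeneous substitution — the ratio substitution does not collapse this equation.
- the exact-equation method: the cross partial derivatives disagree, so no single potential exists.


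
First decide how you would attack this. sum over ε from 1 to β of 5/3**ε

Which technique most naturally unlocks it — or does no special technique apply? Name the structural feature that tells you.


Best approach: the geometric series formula — consecutive terms stand in a fixed index-free ratio — the geometric sum formula closes it.


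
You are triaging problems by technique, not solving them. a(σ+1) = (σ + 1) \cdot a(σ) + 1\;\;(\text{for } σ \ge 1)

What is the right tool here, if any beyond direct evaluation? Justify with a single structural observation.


Diagnosis: a summation factor — one step of memory with a weight σ + 1 that changes as the index grows — the summation-factor construction is built for this.


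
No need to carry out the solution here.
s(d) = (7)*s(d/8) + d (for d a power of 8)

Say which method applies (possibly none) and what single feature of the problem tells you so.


Technique: the master substitution — the argument contracts 8-fold per step: reindex d exponentially and solve the linear recurrence in the new index.


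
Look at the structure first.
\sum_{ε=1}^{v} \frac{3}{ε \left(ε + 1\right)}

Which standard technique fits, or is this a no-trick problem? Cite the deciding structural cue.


Best approach: telescoping — rewrite \frac{3}{ε \left(ε + 1\right)} as simple fractions and successive terms eat each other — only the edges survive.


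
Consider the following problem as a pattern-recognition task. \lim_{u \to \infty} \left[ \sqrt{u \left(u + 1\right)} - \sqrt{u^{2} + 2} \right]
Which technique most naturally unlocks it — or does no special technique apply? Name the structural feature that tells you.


Method: conjugate multiplication — both pieces blow up but their difference is finite; the conjugate trick rationalizes \sqrt{u \left(u + 1\right)} - \sqrt{u^{2} + 2}.


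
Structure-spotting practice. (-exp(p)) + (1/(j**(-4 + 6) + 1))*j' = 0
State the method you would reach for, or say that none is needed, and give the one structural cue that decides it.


Technique: separation of variables — a product of single-variable factors, exp(p) and (j**(-4 + 6) + 1) — the textbook separable form. An exactness check succeeds on this form as well — separation and the potential function arrive at the same answer, separation more directly.
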